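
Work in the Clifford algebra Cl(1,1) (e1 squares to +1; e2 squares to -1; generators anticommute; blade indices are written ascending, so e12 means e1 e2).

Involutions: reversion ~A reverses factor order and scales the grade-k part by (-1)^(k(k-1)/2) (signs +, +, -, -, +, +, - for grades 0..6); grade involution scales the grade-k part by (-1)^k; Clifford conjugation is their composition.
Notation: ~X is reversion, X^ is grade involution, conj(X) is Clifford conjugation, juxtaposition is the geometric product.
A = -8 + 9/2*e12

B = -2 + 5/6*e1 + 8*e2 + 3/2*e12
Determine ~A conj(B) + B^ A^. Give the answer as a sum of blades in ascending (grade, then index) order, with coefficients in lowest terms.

first term: 91/4 - 88/3*e1 + 241/4*e2 + 21*e12
second term: 91/4 - 88/3*e1 + 241/4*e2 - 21*e12
Answer: 91/2 - 176/3*e1 + 241/2*e2


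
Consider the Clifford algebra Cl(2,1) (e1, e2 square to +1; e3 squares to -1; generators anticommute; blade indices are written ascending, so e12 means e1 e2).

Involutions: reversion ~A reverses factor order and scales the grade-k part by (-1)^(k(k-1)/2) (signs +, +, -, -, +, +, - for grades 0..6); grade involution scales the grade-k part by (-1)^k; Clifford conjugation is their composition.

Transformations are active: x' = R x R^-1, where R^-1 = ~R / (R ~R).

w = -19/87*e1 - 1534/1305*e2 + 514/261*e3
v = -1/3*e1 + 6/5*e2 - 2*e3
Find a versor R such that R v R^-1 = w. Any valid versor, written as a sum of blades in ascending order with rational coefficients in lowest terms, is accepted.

Take R = v + w = -16/29*e1 + 32/1305*e2 - 8/261*e3. Because q(v) = q(w) = -551/225, conjugation by R sends v exactly to w.
Answer: -16/29*e1 + 32/1305*e2 - 8/261*e3


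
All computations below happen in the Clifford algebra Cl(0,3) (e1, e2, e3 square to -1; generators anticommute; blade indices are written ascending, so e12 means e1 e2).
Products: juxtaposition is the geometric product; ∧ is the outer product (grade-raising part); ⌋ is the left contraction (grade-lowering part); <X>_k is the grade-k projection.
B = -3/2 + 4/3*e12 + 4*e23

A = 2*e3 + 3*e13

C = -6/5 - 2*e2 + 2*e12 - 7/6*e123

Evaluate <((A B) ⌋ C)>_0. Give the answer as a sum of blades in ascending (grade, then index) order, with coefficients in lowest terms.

step 1: 8*e2 - 3*e3 + 12*e12 - 9/2*e13 - 4*e23 + 8/3*e123
step 2: -100/9 + 34/3*e1 + 21/4*e2 + 14*e3 - 7/2*e12 - 28/3*e13
step 3: -100/9
Answer: -100/9


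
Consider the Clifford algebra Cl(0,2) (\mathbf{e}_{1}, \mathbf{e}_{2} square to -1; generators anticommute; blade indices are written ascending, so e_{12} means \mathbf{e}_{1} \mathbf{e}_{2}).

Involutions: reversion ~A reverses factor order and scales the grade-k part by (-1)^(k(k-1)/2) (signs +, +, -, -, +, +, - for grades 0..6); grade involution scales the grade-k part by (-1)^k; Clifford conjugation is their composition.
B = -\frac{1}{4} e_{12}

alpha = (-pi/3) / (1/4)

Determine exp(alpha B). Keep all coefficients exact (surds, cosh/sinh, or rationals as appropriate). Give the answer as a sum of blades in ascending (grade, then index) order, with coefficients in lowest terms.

B^2 = (-\frac{1}{4})^2*(e_{12})^2 = \frac{1}{16}*(-1) = -\frac{1}{16} (a basis 2-blade squares to minus the product of its generators' squares).
B^2 = -\frac{1}{16} — B^2 < 0, so the exponential closes trigonometrically: l = \frac{1}{4}, alpha*l = - \frac{\pi}{3}, so exp(alpha B) = cos(- \frac{\pi}{3}) + (sin(- \frac{\pi}{3})/(\frac{1}{4}))*B = \frac{1}{2} + (- 2 \sqrt{3})*B.
Answer: \frac{1}{2} + \frac{\sqrt{3}}{2} e_{12}


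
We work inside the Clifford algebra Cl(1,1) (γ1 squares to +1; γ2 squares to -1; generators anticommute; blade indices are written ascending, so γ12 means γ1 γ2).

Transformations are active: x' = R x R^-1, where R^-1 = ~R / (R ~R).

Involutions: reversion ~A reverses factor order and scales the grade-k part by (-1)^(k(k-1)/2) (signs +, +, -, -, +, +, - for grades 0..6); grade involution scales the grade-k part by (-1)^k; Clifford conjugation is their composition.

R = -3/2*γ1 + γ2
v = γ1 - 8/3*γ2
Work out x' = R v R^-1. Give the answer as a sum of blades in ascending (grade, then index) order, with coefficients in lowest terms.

~R = -3/2*γ1 + γ2, and R ~R = 5/4, so R^-1 = ~R / (5/4).
R v = 7/6 + 3*γ12
Answer: -19/5*γ1 + 68/15*γ2


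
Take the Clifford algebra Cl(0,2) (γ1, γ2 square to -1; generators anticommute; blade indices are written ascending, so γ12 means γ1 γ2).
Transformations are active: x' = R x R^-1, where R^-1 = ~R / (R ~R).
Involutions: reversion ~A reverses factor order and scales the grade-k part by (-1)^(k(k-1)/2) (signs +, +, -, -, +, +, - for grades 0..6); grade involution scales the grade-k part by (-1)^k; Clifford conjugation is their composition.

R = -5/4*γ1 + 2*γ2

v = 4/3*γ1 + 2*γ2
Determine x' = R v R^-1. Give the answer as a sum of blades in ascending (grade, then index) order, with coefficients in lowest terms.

~R = -5/4*γ1 + 2*γ2, and R ~R = -89/16, so R^-1 = ~R / (-89/16).
R v = -7/3 - 31/6*γ12
Answer: -212/89*γ1 - 86/267*γ2


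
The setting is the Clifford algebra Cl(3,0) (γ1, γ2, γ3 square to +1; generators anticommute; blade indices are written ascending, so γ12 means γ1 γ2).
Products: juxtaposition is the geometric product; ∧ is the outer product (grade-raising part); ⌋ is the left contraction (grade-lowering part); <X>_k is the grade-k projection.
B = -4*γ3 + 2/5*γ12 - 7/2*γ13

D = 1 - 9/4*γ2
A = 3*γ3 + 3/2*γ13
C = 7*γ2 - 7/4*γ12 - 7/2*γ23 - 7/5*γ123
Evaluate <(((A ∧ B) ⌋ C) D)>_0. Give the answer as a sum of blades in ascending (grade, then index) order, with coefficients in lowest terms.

step 1: 6/5*γ123
step 2: 42/25
step 3: 42/25 - 189/50*γ2
step 4: 42/25
Answer: 42/25


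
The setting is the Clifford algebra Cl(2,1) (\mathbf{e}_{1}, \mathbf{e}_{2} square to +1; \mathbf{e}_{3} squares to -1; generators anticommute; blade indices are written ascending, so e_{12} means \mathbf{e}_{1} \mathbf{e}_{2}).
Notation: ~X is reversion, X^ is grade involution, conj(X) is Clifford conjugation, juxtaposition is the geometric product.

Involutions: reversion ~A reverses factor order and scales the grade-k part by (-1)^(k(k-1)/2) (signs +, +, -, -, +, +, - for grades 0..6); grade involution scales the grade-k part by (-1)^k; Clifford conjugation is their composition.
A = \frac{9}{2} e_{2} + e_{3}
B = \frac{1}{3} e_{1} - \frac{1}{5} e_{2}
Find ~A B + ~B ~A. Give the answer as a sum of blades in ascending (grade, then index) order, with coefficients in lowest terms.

first term: -\frac{9}{10} - \frac{3}{2} e_{12} - \frac{1}{3} e_{13} + \frac{1}{5} e_{23}
second term: -\frac{9}{10} + \frac{3}{2} e_{12} + \frac{1}{3} e_{13} - \frac{1}{5} e_{23}
Answer: -\frac{9}{5}


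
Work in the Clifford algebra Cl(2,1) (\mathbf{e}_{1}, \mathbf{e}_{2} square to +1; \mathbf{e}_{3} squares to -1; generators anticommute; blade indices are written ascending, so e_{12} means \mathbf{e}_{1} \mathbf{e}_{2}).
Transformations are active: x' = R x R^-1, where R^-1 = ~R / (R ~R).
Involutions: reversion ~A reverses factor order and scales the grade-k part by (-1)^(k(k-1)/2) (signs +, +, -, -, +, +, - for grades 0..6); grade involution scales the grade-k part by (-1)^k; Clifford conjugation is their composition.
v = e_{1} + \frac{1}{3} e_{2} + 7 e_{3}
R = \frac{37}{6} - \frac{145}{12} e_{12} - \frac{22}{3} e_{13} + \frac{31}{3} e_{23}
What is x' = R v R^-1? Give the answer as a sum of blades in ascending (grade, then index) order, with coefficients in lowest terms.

~R = \frac{37}{6} + \frac{145}{12} e_{12} + \frac{22}{3} e_{13} - \frac{31}{3} e_{23}, and R ~R = \frac{1127}{48}, so R^-1 = ~R / (\frac{1127}{48}).
R v = \frac{1925}{36} e_{1} - \frac{2095}{36} e_{2} + \frac{847}{18} e_{3} - \frac{2585}{36} e_{123}
Answer: \frac{13273}{147} e_{1} + \frac{293}{21} e_{2} + \frac{13469}{147} e_{3}


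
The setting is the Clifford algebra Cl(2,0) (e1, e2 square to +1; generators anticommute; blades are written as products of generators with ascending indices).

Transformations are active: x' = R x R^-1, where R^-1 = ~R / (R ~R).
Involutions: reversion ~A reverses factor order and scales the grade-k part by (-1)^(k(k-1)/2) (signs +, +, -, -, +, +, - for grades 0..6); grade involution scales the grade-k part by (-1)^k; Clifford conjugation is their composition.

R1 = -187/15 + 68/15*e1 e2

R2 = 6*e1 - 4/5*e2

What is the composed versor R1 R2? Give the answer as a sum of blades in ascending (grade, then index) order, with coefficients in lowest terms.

Distribute over the terms of R1 (each basis-blade product reordered to ascending indices, repeated generators contracted through their squares):
(-187/15) R2 = -374/5*e1 + 748/75*e2
(68/15*e1 e2) R2 = -272/75*e1 - 136/5*e2
Summing the partial products and collecting blades:
Answer: -5882/75*e1 - 1292/75*e2


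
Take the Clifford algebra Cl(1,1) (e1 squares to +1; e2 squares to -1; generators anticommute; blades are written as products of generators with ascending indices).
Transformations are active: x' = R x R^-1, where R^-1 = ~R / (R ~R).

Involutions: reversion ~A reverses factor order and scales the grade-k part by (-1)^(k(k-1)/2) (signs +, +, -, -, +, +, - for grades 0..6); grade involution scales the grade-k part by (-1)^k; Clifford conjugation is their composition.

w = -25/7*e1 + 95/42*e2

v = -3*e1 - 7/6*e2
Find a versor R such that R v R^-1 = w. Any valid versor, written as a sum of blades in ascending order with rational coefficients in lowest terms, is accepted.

Equal squares first: v^2 = w^2 = 275/36. Then v + w = -46/7*e1 + 23/21*e2 is a versor taking v to w, provided it is invertible.
Answer: -46/7*e1 + 23/21*e2


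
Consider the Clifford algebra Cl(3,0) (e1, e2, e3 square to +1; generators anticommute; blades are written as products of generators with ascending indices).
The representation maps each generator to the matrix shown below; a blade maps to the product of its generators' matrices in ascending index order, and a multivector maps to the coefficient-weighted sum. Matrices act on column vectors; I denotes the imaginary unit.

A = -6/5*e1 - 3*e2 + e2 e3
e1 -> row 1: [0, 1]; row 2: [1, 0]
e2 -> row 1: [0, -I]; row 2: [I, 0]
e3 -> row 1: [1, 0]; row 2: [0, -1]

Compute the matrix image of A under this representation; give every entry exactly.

Bivector images (products of the table entries): rho(e2 e3) = rho(e2)rho(e3) = row 1: [0, I]; row 2: [I, 0].
M = (-6/5)*rho(e1) + (-3)*rho(e2) + (1)*rho(e2 e3), summed entrywise:
Answer: row 1: [0, -6/5 + 4*I]; row 2: [-6/5 - 2*I, 0]


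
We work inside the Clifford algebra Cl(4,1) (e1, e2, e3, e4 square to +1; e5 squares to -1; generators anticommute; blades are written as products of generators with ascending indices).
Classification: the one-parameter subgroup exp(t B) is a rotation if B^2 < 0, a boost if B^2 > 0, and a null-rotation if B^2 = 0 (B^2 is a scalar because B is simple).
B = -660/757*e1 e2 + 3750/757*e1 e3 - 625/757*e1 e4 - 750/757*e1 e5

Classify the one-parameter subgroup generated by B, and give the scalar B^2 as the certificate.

B^2 term by term: the squares give (-660/757)^2*(e1 e2)^2 + (3750/757)^2*(e1 e3)^2 + (-625/757)^2*(e1 e4)^2 + (-750/757)^2*(e1 e5)^2 = 435600/573049*(-1) + 14062500/573049*(-1) + 390625/573049*(-1) + 562500/573049*(+1) = -25 (each basis 2-blade squares to minus the product of its generators' squares); cross terms between blades sharing an index anticommute and cancel. So B^2 = -25.
Answer: rotation, certificate B^2 = -25. Key observation: B^2 = -25 is a conjugation invariant, so its sign decides the class regardless of the surface form of B.


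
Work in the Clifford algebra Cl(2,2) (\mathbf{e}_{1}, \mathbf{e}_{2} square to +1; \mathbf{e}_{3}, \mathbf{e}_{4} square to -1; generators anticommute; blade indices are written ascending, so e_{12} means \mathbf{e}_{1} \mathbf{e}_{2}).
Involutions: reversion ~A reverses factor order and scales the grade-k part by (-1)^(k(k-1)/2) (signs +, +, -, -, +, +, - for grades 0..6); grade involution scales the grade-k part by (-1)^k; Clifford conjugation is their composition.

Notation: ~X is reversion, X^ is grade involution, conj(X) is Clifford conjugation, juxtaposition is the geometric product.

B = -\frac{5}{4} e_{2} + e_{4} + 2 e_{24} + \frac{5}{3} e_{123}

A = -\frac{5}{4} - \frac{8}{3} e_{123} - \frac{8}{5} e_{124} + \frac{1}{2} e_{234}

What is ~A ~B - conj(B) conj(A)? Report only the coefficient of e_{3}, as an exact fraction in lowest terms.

first term: -\frac{40}{9} - \frac{16}{5} e_{1} + \frac{25}{16} e_{2} - e_{3} - \frac{5}{4} e_{4} - \frac{8}{5} e_{12} + \frac{10}{3} e_{13} + \frac{7}{6} e_{14} + \frac{1}{2} e_{23} + \frac{5}{2} e_{24} - \frac{49}{24} e_{34} + \frac{25}{12} e_{123} + \frac{16}{3} e_{134} + \frac{8}{3} e_{1234}
second term: -\frac{40}{9} + \frac{16}{5} e_{1} - \frac{25}{16} e_{2} + e_{3} + \frac{5}{4} e_{4} - \frac{8}{5} e_{12} + \frac{10}{3} e_{13} + \frac{17}{6} e_{14} + \frac{1}{2} e_{23} + \frac{5}{2} e_{24} + \frac{79}{24} e_{34} - \frac{25}{12} e_{123} + \frac{16}{3} e_{134} - \frac{8}{3} e_{1234}
Answer: -2


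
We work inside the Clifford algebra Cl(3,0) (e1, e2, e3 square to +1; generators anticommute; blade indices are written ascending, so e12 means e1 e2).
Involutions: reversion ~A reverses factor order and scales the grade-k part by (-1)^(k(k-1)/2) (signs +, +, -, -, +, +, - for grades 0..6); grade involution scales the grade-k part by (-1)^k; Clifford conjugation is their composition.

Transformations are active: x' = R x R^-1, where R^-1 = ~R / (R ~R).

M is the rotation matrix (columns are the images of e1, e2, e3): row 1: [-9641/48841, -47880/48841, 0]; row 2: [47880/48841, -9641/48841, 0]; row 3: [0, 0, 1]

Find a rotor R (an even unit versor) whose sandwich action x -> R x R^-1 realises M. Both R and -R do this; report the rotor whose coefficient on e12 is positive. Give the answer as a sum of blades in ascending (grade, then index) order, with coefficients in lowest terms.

Method: write R = a + b12*e12 + b13*e13 + b23*e23 with a^2 + b12^2 + b13^2 + b23^2 = 1 (so R^-1 = ~R). Expanding the columns R e_j ~R gives tr M = 4a^2 - 1 and, from the antisymmetric part, M21 - M12 = -4a*b12, M13 - M31 = 4a*b13, M32 - M23 = -4a*b23.
Here tr M = 29559/48841, so a^2 = (1 + tr M)/4 = 19600/48841 and a = ±140/221. Taking a = 140/221: M21 - M12 = 95760/48841, M13 - M31 = 0, M32 - M23 = 0, giving b12 = -171/221, b13 = 0, b23 = 0, i.e. R = 140/221 - 171/221*e12.
Its e12 coefficient is negative, so report the other preimage -R.
Answer: -140/221 + 171/221*e12. Uniqueness: Spin(3) -> SO(3) maps R and -R to the same rotation of trace 29559/48841; fixing the sign of the e12 coefficient removes the ambiguity.


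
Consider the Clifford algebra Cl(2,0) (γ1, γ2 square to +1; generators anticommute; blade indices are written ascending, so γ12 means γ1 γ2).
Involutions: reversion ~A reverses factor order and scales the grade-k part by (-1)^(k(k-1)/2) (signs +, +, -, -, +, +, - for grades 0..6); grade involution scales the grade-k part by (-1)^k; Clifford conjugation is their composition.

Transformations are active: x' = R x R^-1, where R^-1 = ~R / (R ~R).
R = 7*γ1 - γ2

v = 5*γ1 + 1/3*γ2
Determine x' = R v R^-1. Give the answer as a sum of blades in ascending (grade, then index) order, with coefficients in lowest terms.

~R = 7*γ1 - γ2, and R ~R = 50, so R^-1 = ~R / (50).
R v = 104/3 + 22/3*γ12
Answer: 353/75*γ1 - 43/25*γ2


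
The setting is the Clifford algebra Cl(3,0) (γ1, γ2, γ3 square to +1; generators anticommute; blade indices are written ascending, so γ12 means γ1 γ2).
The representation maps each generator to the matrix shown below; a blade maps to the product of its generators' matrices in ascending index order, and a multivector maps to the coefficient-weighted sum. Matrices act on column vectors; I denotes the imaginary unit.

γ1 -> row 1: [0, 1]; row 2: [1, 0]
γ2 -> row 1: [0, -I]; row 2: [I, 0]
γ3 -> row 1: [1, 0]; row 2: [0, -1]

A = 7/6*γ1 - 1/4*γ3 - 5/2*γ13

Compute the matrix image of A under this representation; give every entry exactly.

Bivector images (products of the table entries): rho(γ13) = rho(γ1)rho(γ3) = row 1: [0, -1]; row 2: [1, 0].
M = (7/6)*rho(γ1) + (-1/4)*rho(γ3) + (-5/2)*rho(γ13), summed entrywise:
Answer: row 1: [-1/4, 11/3]; row 2: [-4/3, 1/4]


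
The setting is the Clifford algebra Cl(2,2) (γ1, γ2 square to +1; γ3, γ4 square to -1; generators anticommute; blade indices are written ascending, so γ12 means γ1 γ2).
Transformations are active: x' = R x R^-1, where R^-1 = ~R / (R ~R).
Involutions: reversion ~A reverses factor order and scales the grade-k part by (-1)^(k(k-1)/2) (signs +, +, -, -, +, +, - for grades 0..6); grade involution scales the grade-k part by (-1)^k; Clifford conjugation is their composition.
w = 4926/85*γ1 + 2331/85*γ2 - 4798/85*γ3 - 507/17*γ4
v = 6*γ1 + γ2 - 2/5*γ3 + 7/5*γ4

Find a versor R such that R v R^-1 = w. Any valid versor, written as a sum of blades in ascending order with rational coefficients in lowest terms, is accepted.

Take R = v + w = 5436/85*γ1 + 2416/85*γ2 - 4832/85*γ3 - 2416/85*γ4. Because q(v) = q(w) = 872/25, conjugation by R sends v exactly to w.
Answer: 5436/85*γ1 + 2416/85*γ2 - 4832/85*γ3 - 2416/85*γ4


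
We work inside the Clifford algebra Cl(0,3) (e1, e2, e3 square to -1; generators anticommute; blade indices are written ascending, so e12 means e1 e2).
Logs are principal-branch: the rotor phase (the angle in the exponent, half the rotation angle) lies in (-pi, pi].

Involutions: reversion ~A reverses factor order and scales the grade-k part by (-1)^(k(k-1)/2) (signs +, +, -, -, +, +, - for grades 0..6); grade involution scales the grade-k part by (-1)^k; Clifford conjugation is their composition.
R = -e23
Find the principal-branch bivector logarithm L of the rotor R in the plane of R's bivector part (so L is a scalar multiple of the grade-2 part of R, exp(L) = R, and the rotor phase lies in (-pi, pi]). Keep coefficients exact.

The scalar part of R is 0, which pins the rotor phase on the principal branch; dividing the bivector part by the sine of that phase recovers the unit plane, and L is the phase times that plane.
Concretely: cos(phase) = 0 gives phase = ±pi/2, and since phase/sin(phase) is even the sign is immaterial: L = (phase/sin(phase)) * <R>_2 = (pi/2) * <R>_2.
Answer: -pi/2*e23


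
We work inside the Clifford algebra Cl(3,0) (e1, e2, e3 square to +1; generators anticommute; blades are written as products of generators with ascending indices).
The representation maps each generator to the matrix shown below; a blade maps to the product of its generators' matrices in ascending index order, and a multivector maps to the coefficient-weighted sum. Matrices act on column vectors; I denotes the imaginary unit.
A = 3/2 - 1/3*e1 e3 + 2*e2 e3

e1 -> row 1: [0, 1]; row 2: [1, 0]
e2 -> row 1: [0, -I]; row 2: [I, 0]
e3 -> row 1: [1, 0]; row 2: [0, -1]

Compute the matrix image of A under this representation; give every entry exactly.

Bivector images (products of the table entries): rho(e1 e3) = rho(e1)rho(e3) = row 1: [0, -1]; row 2: [1, 0]; rho(e2 e3) = rho(e2)rho(e3) = row 1: [0, I]; row 2: [I, 0].
M = (3/2)*1 + (-1/3)*rho(e1 e3) + (2)*rho(e2 e3), summed entrywise (1 is the identity matrix):
Answer: row 1: [3/2, 1/3 + 2*I]; row 2: [-1/3 + 2*I, 3/2]


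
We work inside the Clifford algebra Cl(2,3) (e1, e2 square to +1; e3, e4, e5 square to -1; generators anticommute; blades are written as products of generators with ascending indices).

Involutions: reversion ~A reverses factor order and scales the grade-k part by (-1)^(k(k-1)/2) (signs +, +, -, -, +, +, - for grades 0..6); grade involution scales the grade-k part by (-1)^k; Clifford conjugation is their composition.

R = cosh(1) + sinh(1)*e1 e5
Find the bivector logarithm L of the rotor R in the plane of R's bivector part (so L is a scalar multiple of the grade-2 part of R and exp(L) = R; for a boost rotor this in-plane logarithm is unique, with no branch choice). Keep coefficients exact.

The scalar part of R is cosh(1), which determines |rapidity| via cosh; the sign lives in the bivector part, and pairing them (bivector part over sinh of the rapidity = the plane) gives the unique in-plane L = rapidity * plane.
Concretely: cosh(rapidity) = cosh(1) gives rapidity = ±1, and since rapidity/sinh(rapidity) is even the sign is immaterial: L = (rapidity/sinh(rapidity)) * <R>_2 = (1/sinh(1)) * <R>_2.
Answer: e1 e5


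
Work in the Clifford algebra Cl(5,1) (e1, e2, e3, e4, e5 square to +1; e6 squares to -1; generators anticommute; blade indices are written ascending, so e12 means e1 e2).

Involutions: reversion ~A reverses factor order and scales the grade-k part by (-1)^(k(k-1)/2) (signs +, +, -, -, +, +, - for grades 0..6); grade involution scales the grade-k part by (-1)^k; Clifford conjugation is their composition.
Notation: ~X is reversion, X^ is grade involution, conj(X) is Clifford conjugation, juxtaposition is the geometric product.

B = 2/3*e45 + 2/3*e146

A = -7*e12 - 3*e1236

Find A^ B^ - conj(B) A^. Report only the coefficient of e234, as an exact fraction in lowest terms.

first term: -2*e234 - 14/3*e246 - 14/3*e1245 - 2*e123456
second term: 2*e234 - 14/3*e246 + 14/3*e1245 + 2*e123456
Answer: -4


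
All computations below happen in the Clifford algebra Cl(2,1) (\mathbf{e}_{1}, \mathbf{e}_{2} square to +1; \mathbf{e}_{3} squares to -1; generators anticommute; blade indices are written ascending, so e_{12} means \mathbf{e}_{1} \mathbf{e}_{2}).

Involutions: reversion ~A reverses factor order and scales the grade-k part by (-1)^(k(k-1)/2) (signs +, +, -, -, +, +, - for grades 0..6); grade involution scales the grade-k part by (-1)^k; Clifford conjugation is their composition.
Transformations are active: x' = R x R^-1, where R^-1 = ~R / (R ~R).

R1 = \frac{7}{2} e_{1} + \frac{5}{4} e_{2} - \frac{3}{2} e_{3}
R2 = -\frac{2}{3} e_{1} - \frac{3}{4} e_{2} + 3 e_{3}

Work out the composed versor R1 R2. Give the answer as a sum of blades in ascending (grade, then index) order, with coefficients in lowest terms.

Distribute over the terms of R1 (each basis-blade product reordered to ascending indices, repeated generators contracted through their squares):
(\frac{7}{2} e_{1}) R2 = -\frac{7}{3} - \frac{21}{8} e_{12} + \frac{21}{2} e_{13}
(\frac{5}{4} e_{2}) R2 = -\frac{15}{16} + \frac{5}{6} e_{12} + \frac{15}{4} e_{23}
(-\frac{3}{2} e_{3}) R2 = \frac{9}{2} - e_{13} - \frac{9}{8} e_{23}
Summing the partial products and collecting blades:
Answer: \frac{59}{48} - \frac{43}{24} e_{12} + \frac{19}{2} e_{13} + \frac{21}{8} e_{23}


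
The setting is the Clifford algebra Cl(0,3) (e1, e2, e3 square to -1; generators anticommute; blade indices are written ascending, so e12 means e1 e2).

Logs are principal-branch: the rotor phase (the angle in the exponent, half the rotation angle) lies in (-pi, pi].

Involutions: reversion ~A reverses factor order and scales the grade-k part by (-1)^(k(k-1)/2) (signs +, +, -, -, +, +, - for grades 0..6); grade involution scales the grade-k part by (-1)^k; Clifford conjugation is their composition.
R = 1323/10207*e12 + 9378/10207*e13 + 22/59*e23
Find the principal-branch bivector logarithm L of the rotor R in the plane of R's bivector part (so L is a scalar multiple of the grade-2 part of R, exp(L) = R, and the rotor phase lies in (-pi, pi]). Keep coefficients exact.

The scalar part of R is 0, which fixes the principal-branch rotor phase; the unit plane is then the bivector part divided by the sine of that phase, and L is that plane scaled by the phase.
Concretely: cos(phase) = 0 gives phase = ±pi/2, and since phase/sin(phase) is even the sign is immaterial: L = (phase/sin(phase)) * <R>_2 = (pi/2) * <R>_2.
Answer: 1323*pi/20414*e12 + 4689*pi/10207*e13 + 11*pi/59*e23


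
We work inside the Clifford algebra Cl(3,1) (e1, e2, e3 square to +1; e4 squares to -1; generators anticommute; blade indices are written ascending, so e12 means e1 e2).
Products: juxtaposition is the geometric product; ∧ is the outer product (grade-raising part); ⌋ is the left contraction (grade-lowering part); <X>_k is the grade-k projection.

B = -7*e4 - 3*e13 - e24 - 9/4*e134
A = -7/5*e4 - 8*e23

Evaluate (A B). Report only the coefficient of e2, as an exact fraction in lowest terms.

step 1: -49/5 + 7/5*e2 + 24*e12 - 63/20*e13 - 8*e34 + 18*e124 + 21/5*e134 + 56*e234
Answer: 7/5


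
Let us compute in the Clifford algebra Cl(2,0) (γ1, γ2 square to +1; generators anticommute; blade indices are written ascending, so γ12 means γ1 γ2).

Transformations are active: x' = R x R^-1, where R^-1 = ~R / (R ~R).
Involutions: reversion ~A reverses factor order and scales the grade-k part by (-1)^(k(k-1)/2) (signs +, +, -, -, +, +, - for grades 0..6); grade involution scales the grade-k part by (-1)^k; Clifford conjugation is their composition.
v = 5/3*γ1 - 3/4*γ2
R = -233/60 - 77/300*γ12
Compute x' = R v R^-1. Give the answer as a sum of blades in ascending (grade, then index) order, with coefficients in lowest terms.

~R = -233/60 + 77/300*γ12, and R ~R = 681577/45000, so R^-1 = ~R / (681577/45000).
R v = -22607/3600*γ1 + 481/144*γ2
Answer: 8805/5668*γ1 - 4093/4251*γ2


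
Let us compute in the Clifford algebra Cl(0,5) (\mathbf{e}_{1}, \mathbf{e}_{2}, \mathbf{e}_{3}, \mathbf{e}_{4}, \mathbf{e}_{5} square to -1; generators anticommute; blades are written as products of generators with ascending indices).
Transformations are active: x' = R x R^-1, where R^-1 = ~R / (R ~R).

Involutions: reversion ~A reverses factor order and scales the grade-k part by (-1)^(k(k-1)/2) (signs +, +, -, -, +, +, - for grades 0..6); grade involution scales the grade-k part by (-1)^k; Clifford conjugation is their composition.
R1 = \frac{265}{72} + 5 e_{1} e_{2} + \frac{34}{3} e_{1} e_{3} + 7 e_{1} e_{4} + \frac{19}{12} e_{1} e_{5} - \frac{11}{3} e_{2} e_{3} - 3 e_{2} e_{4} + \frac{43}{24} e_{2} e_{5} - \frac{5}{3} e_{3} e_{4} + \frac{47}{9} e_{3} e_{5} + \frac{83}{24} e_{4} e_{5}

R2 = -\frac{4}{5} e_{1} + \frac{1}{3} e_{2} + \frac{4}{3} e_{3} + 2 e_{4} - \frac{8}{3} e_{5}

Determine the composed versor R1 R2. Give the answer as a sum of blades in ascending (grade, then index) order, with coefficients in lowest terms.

Distribute over the terms of R2 (each basis-blade product reordered to ascending indices, repeated generators contracted through their squares):
R1 (-\frac{4}{5} e_{1}) = -\frac{53}{18} e_{1} - 4 e_{2} - \frac{136}{15} e_{3} - \frac{28}{5} e_{4} - \frac{19}{15} e_{5} + \frac{44}{15} e_{1} e_{2} e_{3} + \frac{12}{5} e_{1} e_{2} e_{4} - \frac{43}{30} e_{1} e_{2} e_{5} + \frac{4}{3} e_{1} e_{3} e_{4} - \frac{188}{45} e_{1} e_{3} e_{5} - \frac{83}{30} e_{1} e_{4} e_{5}
R1 (\frac{1}{3} e_{2}) = -\frac{5}{3} e_{1} + \frac{265}{216} e_{2} - \frac{11}{9} e_{3} - e_{4} + \frac{43}{72} e_{5} - \frac{34}{9} e_{1} e_{2} e_{3} - \frac{7}{3} e_{1} e_{2} e_{4} - \frac{19}{36} e_{1} e_{2} e_{5} - \frac{5}{9} e_{2} e_{3} e_{4} + \frac{47}{27} e_{2} e_{3} e_{5} + \frac{83}{72} e_{2} e_{4} e_{5}
R1 (\frac{4}{3} e_{3}) = -\frac{136}{9} e_{1} + \frac{44}{9} e_{2} + \frac{265}{54} e_{3} - \frac{20}{9} e_{4} + \frac{188}{27} e_{5} + \frac{20}{3} e_{1} e_{2} e_{3} - \frac{28}{3} e_{1} e_{3} e_{4} - \frac{19}{9} e_{1} e_{3} e_{5} + 4 e_{2} e_{3} e_{4} - \frac{43}{18} e_{2} e_{3} e_{5} + \frac{83}{18} e_{3} e_{4} e_{5}
R1 (2 e_{4}) = -14 e_{1} + 6 e_{2} + \frac{10}{3} e_{3} + \frac{265}{36} e_{4} + \frac{83}{12} e_{5} + 10 e_{1} e_{2} e_{4} + \frac{68}{3} e_{1} e_{3} e_{4} - \frac{19}{6} e_{1} e_{4} e_{5} - \frac{22}{3} e_{2} e_{3} e_{4} - \frac{43}{12} e_{2} e_{4} e_{5} - \frac{94}{9} e_{3} e_{4} e_{5}
R1 (-\frac{8}{3} e_{5}) = \frac{38}{9} e_{1} + \frac{43}{9} e_{2} + \frac{376}{27} e_{3} + \frac{83}{9} e_{4} - \frac{265}{27} e_{5} - \frac{40}{3} e_{1} e_{2} e_{5} - \frac{272}{9} e_{1} e_{3} e_{5} - \frac{56}{3} e_{1} e_{4} e_{5} + \frac{88}{9} e_{2} e_{3} e_{5} + 8 e_{2} e_{4} e_{5} + \frac{40}{9} e_{3} e_{4} e_{5}
Summing the partial products and collecting blades:
Answer: -\frac{59}{2} e_{1} + \frac{2785}{216} e_{2} + \frac{1069}{90} e_{3} + \frac{1397}{180} e_{4} + \frac{3667}{1080} e_{5} + \frac{262}{45} e_{1} e_{2} e_{3} + \frac{151}{15} e_{1} e_{2} e_{4} - \frac{2753}{180} e_{1} e_{2} e_{5} + \frac{44}{3} e_{1} e_{3} e_{4} - \frac{1643}{45} e_{1} e_{3} e_{5} - \frac{123}{5} e_{1} e_{4} e_{5} - \frac{35}{9} e_{2} e_{3} e_{4} + \frac{493}{54} e_{2} e_{3} e_{5} + \frac{401}{72} e_{2} e_{4} e_{5} - \frac{25}{18} e_{3} e_{4} e_{5}


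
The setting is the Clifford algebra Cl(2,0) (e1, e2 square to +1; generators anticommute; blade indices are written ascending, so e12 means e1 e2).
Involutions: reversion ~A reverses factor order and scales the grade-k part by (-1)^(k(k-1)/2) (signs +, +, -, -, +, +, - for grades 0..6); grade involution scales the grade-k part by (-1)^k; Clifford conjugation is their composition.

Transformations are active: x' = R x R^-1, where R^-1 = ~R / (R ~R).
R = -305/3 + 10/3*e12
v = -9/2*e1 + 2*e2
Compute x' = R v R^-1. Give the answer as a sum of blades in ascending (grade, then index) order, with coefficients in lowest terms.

~R = -305/3 - 10/3*e12, and R ~R = 93125/9, so R^-1 = ~R / (93125/9).
R v = 2785/6*e1 - 565/3*e2
Answer: -34429/7450*e1 + 6336/3725*e2


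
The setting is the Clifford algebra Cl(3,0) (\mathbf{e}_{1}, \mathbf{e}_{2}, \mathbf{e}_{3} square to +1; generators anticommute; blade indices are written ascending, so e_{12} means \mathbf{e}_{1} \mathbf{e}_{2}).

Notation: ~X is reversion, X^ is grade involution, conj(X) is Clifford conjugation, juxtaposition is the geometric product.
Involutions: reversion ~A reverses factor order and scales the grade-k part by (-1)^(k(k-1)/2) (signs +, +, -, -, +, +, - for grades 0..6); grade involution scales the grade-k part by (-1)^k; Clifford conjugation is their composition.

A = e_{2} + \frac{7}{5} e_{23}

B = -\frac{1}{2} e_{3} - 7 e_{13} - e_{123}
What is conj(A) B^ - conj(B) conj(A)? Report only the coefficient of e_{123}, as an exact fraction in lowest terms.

first term: \frac{7}{5} e_{1} - \frac{7}{10} e_{2} + \frac{49}{5} e_{12} + e_{13} - \frac{1}{2} e_{23} - 7 e_{123}
second term: -\frac{7}{5} e_{1} + \frac{7}{10} e_{2} + \frac{49}{5} e_{12} - e_{13} + \frac{1}{2} e_{23} + 7 e_{123}
Answer: -14


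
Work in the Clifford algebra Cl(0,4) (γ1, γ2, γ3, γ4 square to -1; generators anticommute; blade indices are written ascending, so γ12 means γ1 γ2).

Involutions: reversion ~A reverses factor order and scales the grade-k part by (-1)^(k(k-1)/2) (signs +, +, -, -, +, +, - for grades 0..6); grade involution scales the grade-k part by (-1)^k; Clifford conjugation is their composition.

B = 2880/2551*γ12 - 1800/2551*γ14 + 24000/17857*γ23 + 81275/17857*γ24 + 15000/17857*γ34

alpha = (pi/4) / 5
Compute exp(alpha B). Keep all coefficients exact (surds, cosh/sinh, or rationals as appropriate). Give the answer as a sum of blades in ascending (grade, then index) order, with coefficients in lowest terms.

B^2 term by term: the squares give (2880/2551)^2*(γ12)^2 + (-1800/2551)^2*(γ14)^2 + (24000/17857)^2*(γ23)^2 + (81275/17857)^2*(γ24)^2 + (15000/17857)^2*(γ34)^2 = 8294400/6507601*(-1) + 3240000/6507601*(-1) + 576000000/318872449*(-1) + 6605625625/318872449*(-1) + 225000000/318872449*(-1) = -25 (each basis 2-blade squares to minus the product of its generators' squares); cross terms between blades sharing an index anticommute and cancel; the commuting (index-disjoint) pairs give grade-4 terms 2*c*c'*(blade product), which cancel blade by blade — γ1234: 86400000/45553207 - 86400000/45553207 = 0 — confirming B is simple. So B^2 = -25.
B^2 = -25 — since the square is negative, the closed form is circular: l = 5, alpha*l = pi/4, so exp(alpha B) = cos(pi/4) + (sin(pi/4)/5)*B = sqrt(2)/2 + (sqrt(2)/10)*B.
Answer: sqrt(2)/2 + 288*sqrt(2)/2551*γ12 - 180*sqrt(2)/2551*γ14 + 2400*sqrt(2)/17857*γ23 + 16255*sqrt(2)/35714*γ24 + 1500*sqrt(2)/17857*γ34


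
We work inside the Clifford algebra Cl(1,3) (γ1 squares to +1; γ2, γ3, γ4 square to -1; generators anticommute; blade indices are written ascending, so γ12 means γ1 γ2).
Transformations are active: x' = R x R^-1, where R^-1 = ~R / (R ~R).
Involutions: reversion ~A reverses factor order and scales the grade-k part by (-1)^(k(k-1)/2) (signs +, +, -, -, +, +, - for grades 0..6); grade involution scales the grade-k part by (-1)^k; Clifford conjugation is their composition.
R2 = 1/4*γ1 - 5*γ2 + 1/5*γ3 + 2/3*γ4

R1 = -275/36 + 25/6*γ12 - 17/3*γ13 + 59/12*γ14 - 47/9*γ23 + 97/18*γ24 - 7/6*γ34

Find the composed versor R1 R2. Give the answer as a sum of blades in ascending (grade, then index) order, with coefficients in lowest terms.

Distribute over the terms of R2 (each basis-blade product reordered to ascending indices, repeated generators contracted through their squares):
R1 (1/4*γ1) = -275/144*γ1 - 25/24*γ2 + 17/12*γ3 - 59/48*γ4 - 47/36*γ123 + 97/72*γ124 - 7/24*γ134
R1 (-5*γ2) = 125/6*γ1 + 1375/36*γ2 + 235/9*γ3 - 485/18*γ4 - 85/3*γ123 + 295/12*γ124 + 35/6*γ234
R1 (1/5*γ3) = 17/15*γ1 + 47/45*γ2 - 55/36*γ3 - 7/30*γ4 + 5/6*γ123 - 59/60*γ134 - 97/90*γ234
R1 (2/3*γ4) = -59/18*γ1 - 97/27*γ2 + 7/9*γ3 - 275/54*γ4 + 25/9*γ124 - 34/9*γ134 - 94/27*γ234
Summing the partial products and collecting blades:
Answer: 4027/240*γ1 + 37373/1080*γ2 + 241/9*γ3 - 72359/2160*γ4 - 1037/36*γ123 + 689/24*γ124 - 1819/360*γ134 + 172/135*γ234


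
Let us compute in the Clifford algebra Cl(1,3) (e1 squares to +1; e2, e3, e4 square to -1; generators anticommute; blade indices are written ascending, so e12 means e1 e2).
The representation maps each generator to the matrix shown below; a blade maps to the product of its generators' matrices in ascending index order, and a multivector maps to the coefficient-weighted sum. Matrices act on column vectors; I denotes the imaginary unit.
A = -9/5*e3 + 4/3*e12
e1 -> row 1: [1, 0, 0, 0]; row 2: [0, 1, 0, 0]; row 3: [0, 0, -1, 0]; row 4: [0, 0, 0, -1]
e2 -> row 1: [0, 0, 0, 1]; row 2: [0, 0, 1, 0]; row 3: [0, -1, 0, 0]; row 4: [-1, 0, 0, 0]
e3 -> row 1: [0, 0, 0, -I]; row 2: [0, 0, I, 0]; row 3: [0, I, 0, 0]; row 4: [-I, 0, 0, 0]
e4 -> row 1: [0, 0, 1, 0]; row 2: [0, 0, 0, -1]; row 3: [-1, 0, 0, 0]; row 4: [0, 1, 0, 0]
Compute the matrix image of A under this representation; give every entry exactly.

Bivector images (products of the table entries): rho(e12) = rho(e1)rho(e2) = row 1: [0, 0, 0, 1]; row 2: [0, 0, 1, 0]; row 3: [0, 1, 0, 0]; row 4: [1, 0, 0, 0].
M = (-9/5)*rho(e3) + (4/3)*rho(e12), summed entrywise:
Answer: row 1: [0, 0, 0, 4/3 + 9*I/5]; row 2: [0, 0, 4/3 - 9*I/5, 0]; row 3: [0, 4/3 - 9*I/5, 0, 0]; row 4: [4/3 + 9*I/5, 0, 0, 0]


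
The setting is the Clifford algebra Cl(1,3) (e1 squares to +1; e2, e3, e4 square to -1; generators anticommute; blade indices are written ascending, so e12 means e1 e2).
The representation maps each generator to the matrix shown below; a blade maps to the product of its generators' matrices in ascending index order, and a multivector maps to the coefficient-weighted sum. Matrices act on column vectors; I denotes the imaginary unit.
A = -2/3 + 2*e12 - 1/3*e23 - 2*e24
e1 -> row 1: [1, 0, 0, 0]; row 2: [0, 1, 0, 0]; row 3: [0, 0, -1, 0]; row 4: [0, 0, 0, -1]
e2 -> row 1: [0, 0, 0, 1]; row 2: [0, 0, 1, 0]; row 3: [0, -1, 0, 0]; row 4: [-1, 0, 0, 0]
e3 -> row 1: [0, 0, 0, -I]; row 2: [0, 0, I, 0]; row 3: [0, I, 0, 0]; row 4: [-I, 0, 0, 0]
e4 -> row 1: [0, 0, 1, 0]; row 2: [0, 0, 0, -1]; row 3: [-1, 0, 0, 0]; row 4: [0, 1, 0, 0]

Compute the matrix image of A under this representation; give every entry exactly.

Bivector images (products of the table entries): rho(e12) = rho(e1)rho(e2) = row 1: [0, 0, 0, 1]; row 2: [0, 0, 1, 0]; row 3: [0, 1, 0, 0]; row 4: [1, 0, 0, 0]; rho(e23) = rho(e2)rho(e3) = row 1: [-I, 0, 0, 0]; row 2: [0, I, 0, 0]; row 3: [0, 0, -I, 0]; row 4: [0, 0, 0, I]; rho(e24) = rho(e2)rho(e4) = row 1: [0, 1, 0, 0]; row 2: [-1, 0, 0, 0]; row 3: [0, 0, 0, 1]; row 4: [0, 0, -1, 0].
M = (-2/3)*1 + (2)*rho(e12) + (-1/3)*rho(e23) + (-2)*rho(e24), summed entrywise (1 is the identity matrix):
Answer: row 1: [-2/3 + I/3, -2, 0, 2]; row 2: [2, -2/3 - I/3, 2, 0]; row 3: [0, 2, -2/3 + I/3, -2]; row 4: [2, 0, 2, -2/3 - I/3]


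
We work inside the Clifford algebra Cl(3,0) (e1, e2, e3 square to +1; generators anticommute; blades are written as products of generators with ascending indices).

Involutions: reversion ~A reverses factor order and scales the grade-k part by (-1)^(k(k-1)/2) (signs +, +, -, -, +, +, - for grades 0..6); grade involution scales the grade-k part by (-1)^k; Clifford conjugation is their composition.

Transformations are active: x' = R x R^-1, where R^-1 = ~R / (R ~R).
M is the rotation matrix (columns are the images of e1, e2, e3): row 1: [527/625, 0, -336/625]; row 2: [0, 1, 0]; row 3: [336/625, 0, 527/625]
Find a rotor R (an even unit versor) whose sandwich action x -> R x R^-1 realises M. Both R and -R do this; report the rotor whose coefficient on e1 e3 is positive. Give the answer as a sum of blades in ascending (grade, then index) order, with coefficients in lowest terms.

Method: write R = a + b12*e1 e2 + b13*e1 e3 + b23*e2 e3 with a^2 + b12^2 + b13^2 + b23^2 = 1 (so R^-1 = ~R). Expanding the columns R e_j ~R gives tr M = 4a^2 - 1 and, from the antisymmetric part, M21 - M12 = -4a*b12, M13 - M31 = 4a*b13, M32 - M23 = -4a*b23.
Here tr M = 1679/625, so a^2 = (1 + tr M)/4 = 576/625 and a = ±24/25. Taking a = 24/25: M21 - M12 = 0, M13 - M31 = -672/625, M32 - M23 = 0, giving b12 = 0, b13 = -7/25, b23 = 0, i.e. R = 24/25 - 7/25*e1 e3.
Its e1 e3 coefficient is negative, so report the other preimage -R.
Answer: -24/25 + 7/25*e1 e3. Why the constraint matters: R and -R act identically through the sandwich — M has trace 1679/625 either way — so only the sign condition on e1 e3 picks one of the two preimages.


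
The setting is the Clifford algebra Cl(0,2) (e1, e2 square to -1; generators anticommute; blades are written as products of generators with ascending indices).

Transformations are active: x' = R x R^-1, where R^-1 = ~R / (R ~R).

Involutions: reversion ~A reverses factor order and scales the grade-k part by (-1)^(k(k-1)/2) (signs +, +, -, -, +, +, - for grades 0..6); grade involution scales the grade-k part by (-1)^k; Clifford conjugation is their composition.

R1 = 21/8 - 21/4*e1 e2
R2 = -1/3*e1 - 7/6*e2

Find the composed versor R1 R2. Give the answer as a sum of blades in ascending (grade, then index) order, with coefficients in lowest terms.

Distribute over the terms of R1 (each basis-blade product reordered to ascending indices, repeated generators contracted through their squares):
(21/8) R2 = -7/8*e1 - 49/16*e2
(-21/4*e1 e2) R2 = -49/8*e1 + 7/4*e2
Summing the partial products and collecting blades:
Answer: -7*e1 - 21/16*e2


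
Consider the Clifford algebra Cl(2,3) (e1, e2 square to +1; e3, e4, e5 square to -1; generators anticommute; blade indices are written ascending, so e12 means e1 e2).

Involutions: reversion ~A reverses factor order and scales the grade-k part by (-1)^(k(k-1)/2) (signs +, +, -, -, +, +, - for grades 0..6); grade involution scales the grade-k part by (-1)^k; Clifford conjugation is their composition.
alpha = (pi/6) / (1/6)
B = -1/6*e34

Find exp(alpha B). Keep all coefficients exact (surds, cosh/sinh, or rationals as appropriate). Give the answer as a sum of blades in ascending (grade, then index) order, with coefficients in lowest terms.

B^2 = (-1/6)^2*(e34)^2 = 1/36*(-1) = -1/36 (a basis 2-blade squares to minus the product of its generators' squares).
B^2 = -1/36 — B^2 < 0, so the exponential closes trigonometrically: l = 1/6, alpha*l = pi/6, so exp(alpha B) = cos(pi/6) + (sin(pi/6)/(1/6))*B = sqrt(3)/2 + (3)*B.
Answer: sqrt(3)/2 - 1/2*e34


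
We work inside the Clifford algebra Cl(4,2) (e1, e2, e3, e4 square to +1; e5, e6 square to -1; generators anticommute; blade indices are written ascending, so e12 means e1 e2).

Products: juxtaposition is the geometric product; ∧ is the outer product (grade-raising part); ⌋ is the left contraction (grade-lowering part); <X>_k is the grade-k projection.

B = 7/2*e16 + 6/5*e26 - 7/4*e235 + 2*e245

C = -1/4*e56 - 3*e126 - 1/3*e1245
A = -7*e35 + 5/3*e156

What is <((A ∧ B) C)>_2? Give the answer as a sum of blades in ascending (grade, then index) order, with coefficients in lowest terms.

step 1: -49/2*e1356 - 42/5*e2356
step 2: -49/8*e13 - 21/10*e23 + 126/5*e135 - 147/2*e235 - 14/5*e1346 + 49/6*e2346
step 3: -49/8*e13 - 21/10*e23
Answer: -49/8*e13 - 21/10*e23
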